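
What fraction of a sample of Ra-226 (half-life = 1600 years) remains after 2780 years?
N/N₀ = (1/2)^(t/t½) = 0.2999 = 30%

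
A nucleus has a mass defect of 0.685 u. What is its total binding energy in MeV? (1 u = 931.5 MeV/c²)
B.E. = Δm × 931.5 = 638.1 MeV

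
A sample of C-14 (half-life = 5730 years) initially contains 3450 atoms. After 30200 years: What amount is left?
N = N₀(1/2)^(t/t½) = 89.38 atoms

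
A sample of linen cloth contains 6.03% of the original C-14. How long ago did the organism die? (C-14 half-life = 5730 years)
Age = t½ × log₂(1/ratio) = 23220 years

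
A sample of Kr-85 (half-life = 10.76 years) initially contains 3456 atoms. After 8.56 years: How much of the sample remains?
N = N₀(1/2)^(t/t½) = 1991 atoms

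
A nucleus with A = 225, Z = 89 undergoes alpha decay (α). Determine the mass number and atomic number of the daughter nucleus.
Daughter: A = 221, Z = 87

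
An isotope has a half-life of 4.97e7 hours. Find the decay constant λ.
λ = ln(2)/t½ = 1.395e-8 hour⁻¹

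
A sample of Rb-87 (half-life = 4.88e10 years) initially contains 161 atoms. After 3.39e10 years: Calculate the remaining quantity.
N = N₀(1/2)^(t/t½) = 99.47 atoms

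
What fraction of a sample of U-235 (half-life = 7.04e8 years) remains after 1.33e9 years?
N/N₀ = (1/2)^(t/t½) = 0.27 = 27%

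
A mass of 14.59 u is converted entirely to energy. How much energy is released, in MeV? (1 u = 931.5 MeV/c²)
E = mc² = 13590 MeV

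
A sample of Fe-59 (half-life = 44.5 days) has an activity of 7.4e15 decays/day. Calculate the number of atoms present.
N = A/λ = 4.751e17 atoms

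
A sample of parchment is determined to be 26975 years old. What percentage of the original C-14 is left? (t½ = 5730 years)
N/N₀ = (1/2)^(t/t½) = 0.03827 = 3.83%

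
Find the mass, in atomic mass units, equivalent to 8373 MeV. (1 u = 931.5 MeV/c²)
m = E/c² = 8.989 u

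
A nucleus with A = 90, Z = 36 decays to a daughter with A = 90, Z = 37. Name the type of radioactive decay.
ΔA = 0, ΔZ = +1 ⇒ beta-minus decay (β⁻)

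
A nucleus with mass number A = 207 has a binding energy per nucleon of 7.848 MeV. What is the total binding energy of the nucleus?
B.E. = 7.848 × 207 = 1625 MeV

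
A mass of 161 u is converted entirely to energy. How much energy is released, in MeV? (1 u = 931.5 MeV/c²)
E = mc² = 1.5e5 MeV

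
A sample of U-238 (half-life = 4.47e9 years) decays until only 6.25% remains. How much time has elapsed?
t = t½ × log₂(N₀/N) = 1.788e10 years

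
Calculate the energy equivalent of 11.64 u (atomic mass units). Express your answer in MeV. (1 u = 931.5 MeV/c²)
E = mc² = 10840 MeV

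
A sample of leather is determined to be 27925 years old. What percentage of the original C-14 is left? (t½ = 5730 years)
N/N₀ = (1/2)^(t/t½) = 0.03411 = 3.41%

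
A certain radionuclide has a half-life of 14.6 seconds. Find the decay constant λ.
λ = ln(2)/t½ = 0.04748 second⁻¹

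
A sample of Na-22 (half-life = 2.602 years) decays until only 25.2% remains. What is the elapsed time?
t = t½ × log₂(N₀/N) = 5.174 years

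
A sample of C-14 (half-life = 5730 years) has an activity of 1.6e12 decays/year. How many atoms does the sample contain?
N = A/λ = 1.323e16 atoms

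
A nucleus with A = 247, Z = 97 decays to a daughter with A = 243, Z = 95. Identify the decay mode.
ΔA = -4, ΔZ = -2 ⇒ alpha decay (α)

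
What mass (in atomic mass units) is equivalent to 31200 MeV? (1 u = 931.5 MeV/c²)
m = E/c² = 33.49 u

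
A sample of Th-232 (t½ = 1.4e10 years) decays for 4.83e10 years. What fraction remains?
N/N₀ = (1/2)^(t/t½) = 0.09151 = 9.15%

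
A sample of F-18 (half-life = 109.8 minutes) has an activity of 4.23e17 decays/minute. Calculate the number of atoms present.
N = A/λ = 6.701e19 atoms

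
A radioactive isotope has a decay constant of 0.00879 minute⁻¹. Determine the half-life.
t½ = ln(2)/λ = 78.86 minutes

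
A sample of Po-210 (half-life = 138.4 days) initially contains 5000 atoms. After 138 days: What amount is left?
N = N₀(1/2)^(t/t½) = 2505 atoms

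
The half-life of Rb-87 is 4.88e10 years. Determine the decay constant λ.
λ = ln(2)/t½ = 1.42e-11 year⁻¹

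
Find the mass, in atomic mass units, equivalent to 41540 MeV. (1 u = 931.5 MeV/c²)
m = E/c² = 44.59 u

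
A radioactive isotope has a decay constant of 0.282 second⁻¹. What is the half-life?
t½ = ln(2)/λ = 2.458 seconds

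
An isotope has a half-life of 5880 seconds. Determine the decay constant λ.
λ = ln(2)/t½ = 1.179e-4 second⁻¹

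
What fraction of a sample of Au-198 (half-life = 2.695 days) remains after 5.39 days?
N/N₀ = (1/2)^(t/t½) = 0.25 = 25%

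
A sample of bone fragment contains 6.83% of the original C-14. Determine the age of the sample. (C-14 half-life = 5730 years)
Age = t½ × log₂(1/ratio) = 22190 years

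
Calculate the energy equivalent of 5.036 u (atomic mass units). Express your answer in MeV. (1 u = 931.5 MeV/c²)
E = mc² = 4691 MeV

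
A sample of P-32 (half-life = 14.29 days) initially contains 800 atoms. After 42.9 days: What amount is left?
N = N₀(1/2)^(t/t½) = 99.85 atoms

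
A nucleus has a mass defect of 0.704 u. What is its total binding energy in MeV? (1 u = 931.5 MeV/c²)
B.E. = Δm × 931.5 = 655.8 MeV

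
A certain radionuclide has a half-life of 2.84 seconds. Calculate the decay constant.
λ = ln(2)/t½ = 0.2441 second⁻¹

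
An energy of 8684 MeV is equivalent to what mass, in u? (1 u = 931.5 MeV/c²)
m = E/c² = 9.323 u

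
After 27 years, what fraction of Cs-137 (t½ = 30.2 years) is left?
N/N₀ = (1/2)^(t/t½) = 0.5381 = 53.8%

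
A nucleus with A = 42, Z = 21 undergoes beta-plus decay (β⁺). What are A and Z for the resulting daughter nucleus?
Daughter: A = 42, Z = 20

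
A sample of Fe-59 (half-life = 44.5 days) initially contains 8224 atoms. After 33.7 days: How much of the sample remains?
N = N₀(1/2)^(t/t½) = 4865 atoms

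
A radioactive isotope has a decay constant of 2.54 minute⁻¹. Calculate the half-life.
t½ = ln(2)/λ = 0.2729 minutes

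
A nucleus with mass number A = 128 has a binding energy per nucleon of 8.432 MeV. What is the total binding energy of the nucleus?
B.E. = 8.432 × 128 = 1079 MeV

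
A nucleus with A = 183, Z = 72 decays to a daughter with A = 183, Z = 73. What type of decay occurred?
ΔA = 0, ΔZ = +1 ⇒ beta-minus decay (β⁻)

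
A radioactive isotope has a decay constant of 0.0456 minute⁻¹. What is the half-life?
t½ = ln(2)/λ = 15.2 minutes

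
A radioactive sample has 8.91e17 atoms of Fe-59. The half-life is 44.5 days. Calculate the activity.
A = λN = 1.388e16 decays/day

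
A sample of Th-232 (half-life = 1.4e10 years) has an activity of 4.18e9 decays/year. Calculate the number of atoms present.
N = A/λ = 8.443e19 atoms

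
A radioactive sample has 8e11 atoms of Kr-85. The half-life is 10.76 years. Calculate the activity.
A = λN = 5.154e10 decays/year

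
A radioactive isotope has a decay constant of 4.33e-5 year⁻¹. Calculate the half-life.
t½ = ln(2)/λ = 16010 years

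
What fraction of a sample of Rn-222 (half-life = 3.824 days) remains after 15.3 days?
N/N₀ = (1/2)^(t/t½) = 0.06245 = 6.25%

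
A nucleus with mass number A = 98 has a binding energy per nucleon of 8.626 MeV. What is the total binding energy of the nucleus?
B.E. = 8.626 × 98 = 845.3 MeV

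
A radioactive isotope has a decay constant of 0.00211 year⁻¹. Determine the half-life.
t½ = ln(2)/λ = 328.5 years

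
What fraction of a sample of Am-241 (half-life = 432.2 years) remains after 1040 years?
N/N₀ = (1/2)^(t/t½) = 0.1886 = 18.9%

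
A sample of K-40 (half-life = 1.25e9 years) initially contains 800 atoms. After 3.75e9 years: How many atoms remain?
N = N₀(1/2)^(t/t½) = 100 atoms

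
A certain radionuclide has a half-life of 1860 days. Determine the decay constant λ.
λ = ln(2)/t½ = 3.727e-4 day⁻¹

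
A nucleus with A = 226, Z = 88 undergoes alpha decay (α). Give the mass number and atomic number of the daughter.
Daughter: A = 222, Z = 86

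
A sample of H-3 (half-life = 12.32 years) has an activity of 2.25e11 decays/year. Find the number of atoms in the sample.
N = A/λ = 3.999e12 atoms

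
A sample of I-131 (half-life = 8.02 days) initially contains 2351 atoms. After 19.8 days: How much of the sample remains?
N = N₀(1/2)^(t/t½) = 424.7 atoms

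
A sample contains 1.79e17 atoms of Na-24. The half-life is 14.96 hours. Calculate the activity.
A = λN = 8.294e15 decays/hour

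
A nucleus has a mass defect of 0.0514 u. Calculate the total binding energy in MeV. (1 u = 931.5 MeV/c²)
B.E. = Δm × 931.5 = 47.88 MeV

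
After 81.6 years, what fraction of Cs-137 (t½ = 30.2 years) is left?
N/N₀ = (1/2)^(t/t½) = 0.1537 = 15.4%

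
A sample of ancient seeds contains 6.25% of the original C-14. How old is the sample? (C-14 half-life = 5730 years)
Age = t½ × log₂(1/ratio) = 22920 years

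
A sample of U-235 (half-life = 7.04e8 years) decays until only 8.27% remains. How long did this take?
t = t½ × log₂(N₀/N) = 2.532e9 years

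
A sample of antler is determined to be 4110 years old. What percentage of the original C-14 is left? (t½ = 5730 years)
N/N₀ = (1/2)^(t/t½) = 0.6082 = 60.8%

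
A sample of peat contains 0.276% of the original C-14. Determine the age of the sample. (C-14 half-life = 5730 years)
Age = t½ × log₂(1/ratio) = 48710 years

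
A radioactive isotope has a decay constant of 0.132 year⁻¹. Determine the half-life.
t½ = ln(2)/λ = 5.251 years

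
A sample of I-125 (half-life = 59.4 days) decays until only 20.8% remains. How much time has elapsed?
t = t½ × log₂(N₀/N) = 134.6 days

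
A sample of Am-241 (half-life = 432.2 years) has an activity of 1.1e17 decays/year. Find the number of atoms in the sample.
N = A/λ = 6.859e19 atoms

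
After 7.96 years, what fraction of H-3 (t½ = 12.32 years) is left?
N/N₀ = (1/2)^(t/t½) = 0.639 = 63.9%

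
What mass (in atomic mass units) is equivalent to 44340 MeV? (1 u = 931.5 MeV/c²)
m = E/c² = 47.6 u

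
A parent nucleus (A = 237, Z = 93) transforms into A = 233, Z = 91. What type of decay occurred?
ΔA = -4, ΔZ = -2 ⇒ alpha decay (α)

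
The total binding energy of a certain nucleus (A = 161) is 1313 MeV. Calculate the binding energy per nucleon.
B.E./A = 1313/161 = 8.155 MeV/nucleon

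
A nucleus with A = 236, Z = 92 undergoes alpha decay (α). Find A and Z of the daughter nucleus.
Daughter: A = 232, Z = 90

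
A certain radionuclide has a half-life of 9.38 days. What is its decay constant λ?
λ = ln(2)/t½ = 0.0739 day⁻¹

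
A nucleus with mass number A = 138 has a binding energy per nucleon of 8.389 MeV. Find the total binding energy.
B.E. = 8.389 × 138 = 1158 MeV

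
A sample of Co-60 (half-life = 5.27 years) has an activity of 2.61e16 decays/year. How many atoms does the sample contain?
N = A/λ = 1.984e17 atoms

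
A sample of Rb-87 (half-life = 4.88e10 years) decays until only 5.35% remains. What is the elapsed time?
t = t½ × log₂(N₀/N) = 2.061e11 years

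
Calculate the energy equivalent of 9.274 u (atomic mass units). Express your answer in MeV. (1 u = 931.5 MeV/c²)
E = mc² = 8639 MeV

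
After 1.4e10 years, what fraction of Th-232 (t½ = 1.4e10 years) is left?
N/N₀ = (1/2)^(t/t½) = 0.5 = 50%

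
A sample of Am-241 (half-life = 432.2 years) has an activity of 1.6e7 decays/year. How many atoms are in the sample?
N = A/λ = 9.977e9 atoms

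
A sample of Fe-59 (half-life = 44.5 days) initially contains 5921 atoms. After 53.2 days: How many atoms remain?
N = N₀(1/2)^(t/t½) = 2585 atoms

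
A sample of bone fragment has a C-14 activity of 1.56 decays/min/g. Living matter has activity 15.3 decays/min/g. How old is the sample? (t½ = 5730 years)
Age = t½ × log₂(A₀/A) = 18870 years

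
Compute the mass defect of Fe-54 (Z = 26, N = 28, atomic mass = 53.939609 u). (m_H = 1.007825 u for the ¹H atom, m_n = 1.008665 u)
Δm = Z·m_H + N·m_n − M = 0.5065 u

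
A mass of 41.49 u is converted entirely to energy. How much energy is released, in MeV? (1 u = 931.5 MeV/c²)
E = mc² = 38650 MeV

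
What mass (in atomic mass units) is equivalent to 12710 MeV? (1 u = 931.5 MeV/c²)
m = E/c² = 13.64 u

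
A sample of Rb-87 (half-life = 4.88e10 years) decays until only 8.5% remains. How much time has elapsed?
t = t½ × log₂(N₀/N) = 1.736e11 years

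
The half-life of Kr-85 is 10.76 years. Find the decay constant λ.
λ = ln(2)/t½ = 0.06442 year⁻¹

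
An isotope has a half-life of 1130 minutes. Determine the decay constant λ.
λ = ln(2)/t½ = 6.134e-4 minute⁻¹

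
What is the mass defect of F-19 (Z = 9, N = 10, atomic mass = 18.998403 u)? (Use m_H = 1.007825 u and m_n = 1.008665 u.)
Δm = Z·m_H + N·m_n − M = 0.1587 u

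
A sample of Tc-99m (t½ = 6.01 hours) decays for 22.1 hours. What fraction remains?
N/N₀ = (1/2)^(t/t½) = 0.07817 = 7.82%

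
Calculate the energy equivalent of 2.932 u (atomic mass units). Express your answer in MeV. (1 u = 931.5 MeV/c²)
E = mc² = 2731 MeV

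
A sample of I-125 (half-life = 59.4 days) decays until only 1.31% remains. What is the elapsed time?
t = t½ × log₂(N₀/N) = 371.5 days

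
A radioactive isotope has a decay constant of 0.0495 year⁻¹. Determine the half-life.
t½ = ln(2)/λ = 14 years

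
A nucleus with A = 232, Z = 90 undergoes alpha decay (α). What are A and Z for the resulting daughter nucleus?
Daughter: A = 228, Z = 88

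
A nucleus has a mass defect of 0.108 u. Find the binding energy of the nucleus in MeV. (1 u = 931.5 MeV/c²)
B.E. = Δm × 931.5 = 100.6 MeV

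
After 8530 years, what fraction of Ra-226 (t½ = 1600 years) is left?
N/N₀ = (1/2)^(t/t½) = 0.02484 = 2.48%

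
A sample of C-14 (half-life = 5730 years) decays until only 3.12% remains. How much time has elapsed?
t = t½ × log₂(N₀/N) = 28660 years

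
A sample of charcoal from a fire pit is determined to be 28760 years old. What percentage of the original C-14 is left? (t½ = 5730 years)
N/N₀ = (1/2)^(t/t½) = 0.03084 = 3.08%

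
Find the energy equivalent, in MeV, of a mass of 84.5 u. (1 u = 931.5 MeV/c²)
E = mc² = 78710 MeV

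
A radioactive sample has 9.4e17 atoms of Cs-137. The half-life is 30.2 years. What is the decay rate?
A = λN = 2.157e16 decays/year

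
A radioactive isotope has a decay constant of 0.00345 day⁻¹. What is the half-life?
t½ = ln(2)/λ = 200.9 days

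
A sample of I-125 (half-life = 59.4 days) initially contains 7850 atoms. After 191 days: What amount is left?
N = N₀(1/2)^(t/t½) = 845.1 atoms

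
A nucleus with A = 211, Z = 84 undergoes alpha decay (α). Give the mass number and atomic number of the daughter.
Daughter: A = 207, Z = 82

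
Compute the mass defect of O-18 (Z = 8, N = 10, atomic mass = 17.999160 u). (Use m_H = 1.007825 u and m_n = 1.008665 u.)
Δm = Z·m_H + N·m_n − M = 0.1501 u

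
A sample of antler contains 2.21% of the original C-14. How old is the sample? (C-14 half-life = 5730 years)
Age = t½ × log₂(1/ratio) = 31510 years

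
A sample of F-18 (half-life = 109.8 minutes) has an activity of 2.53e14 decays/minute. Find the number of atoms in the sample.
N = A/λ = 4.008e16 atoms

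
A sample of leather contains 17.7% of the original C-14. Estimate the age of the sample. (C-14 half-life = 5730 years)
Age = t½ × log₂(1/ratio) = 14310 years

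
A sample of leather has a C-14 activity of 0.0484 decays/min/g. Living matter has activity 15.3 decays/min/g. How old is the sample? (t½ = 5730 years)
Age = t½ × log₂(A₀/A) = 47580 years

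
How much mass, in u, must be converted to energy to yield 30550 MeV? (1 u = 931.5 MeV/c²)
m = E/c² = 32.8 u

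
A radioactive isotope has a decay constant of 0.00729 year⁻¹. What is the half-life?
t½ = ln(2)/λ = 95.08 years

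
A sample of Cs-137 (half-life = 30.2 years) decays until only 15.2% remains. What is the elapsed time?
t = t½ × log₂(N₀/N) = 82.08 years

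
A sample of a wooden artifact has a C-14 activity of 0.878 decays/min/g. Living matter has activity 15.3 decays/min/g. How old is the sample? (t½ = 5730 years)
Age = t½ × log₂(A₀/A) = 23630 years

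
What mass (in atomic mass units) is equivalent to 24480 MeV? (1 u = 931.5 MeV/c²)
m = E/c² = 26.28 u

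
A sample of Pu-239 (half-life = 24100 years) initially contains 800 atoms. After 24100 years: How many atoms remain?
N = N₀(1/2)^(t/t½) = 400 atoms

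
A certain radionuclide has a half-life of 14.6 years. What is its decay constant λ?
λ = ln(2)/t½ = 0.04748 year⁻¹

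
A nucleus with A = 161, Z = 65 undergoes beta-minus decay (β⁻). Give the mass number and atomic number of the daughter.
Daughter: A = 161, Z = 66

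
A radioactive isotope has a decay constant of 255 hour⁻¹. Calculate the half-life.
t½ = ln(2)/λ = 0.002718 hours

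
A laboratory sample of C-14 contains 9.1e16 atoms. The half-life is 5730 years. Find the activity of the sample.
A = λN = 1.101e13 decays/year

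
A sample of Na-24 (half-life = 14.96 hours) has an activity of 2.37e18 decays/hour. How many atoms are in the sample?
N = A/λ = 5.115e19 atoms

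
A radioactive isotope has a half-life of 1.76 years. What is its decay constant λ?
λ = ln(2)/t½ = 0.3938 year⁻¹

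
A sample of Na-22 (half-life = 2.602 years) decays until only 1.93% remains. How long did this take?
t = t½ × log₂(N₀/N) = 14.82 years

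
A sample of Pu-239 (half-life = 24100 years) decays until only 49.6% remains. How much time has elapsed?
t = t½ × log₂(N₀/N) = 24380 years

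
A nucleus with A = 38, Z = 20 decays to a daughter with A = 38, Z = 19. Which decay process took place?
ΔA = 0, ΔZ = -1 ⇒ beta-plus decay (β⁺) or electron capture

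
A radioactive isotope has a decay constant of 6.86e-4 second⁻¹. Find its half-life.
t½ = ln(2)/λ = 1010 seconds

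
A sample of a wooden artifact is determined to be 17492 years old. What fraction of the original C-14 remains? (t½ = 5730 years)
N/N₀ = (1/2)^(t/t½) = 0.1205 = 12.1%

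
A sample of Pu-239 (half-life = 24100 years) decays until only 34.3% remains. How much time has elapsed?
t = t½ × log₂(N₀/N) = 37200 years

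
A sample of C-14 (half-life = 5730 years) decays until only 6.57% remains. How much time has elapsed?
t = t½ × log₂(N₀/N) = 22510 years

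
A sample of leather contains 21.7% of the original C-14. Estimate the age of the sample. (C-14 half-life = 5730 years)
Age = t½ × log₂(1/ratio) = 12630 years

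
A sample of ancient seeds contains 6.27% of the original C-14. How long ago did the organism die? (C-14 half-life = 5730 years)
Age = t½ × log₂(1/ratio) = 22890 years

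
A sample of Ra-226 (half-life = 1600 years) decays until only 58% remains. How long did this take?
t = t½ × log₂(N₀/N) = 1257 years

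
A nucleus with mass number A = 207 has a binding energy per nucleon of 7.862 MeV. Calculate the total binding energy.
B.E. = 7.862 × 207 = 1627 MeV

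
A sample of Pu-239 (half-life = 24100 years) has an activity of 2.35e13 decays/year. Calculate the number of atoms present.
N = A/λ = 8.171e17 atoms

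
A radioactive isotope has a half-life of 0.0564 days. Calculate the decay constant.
λ = ln(2)/t½ = 12.29 day⁻¹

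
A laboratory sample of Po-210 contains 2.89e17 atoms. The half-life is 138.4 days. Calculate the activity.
A = λN = 1.447e15 decays/day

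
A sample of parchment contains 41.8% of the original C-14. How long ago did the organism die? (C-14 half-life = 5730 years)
Age = t½ × log₂(1/ratio) = 7211 years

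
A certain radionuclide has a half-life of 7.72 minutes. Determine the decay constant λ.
λ = ln(2)/t½ = 0.08979 minute⁻¹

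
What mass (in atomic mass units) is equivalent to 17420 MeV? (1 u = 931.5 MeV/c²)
m = E/c² = 18.7 u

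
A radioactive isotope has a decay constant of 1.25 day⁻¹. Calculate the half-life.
t½ = ln(2)/λ = 0.5545 days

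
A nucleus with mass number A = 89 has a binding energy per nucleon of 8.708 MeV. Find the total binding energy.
B.E. = 8.708 × 89 = 775 MeV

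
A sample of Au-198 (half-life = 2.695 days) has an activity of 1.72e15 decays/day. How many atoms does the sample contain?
N = A/λ = 6.687e15 atoms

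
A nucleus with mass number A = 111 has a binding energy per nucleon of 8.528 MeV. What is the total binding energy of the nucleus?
B.E. = 8.528 × 111 = 946.6 MeV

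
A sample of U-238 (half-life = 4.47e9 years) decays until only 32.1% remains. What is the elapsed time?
t = t½ × log₂(N₀/N) = 7.328e9 years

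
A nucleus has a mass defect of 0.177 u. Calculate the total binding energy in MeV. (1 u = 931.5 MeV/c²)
B.E. = Δm × 931.5 = 164.9 MeV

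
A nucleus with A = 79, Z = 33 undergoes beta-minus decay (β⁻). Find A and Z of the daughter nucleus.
Daughter: A = 79, Z = 34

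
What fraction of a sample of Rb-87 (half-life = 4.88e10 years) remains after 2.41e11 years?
N/N₀ = (1/2)^(t/t½) = 0.03261 = 3.26%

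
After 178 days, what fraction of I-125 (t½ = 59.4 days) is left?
N/N₀ = (1/2)^(t/t½) = 0.1253 = 12.5%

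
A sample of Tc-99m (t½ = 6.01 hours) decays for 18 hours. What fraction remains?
N/N₀ = (1/2)^(t/t½) = 0.1254 = 12.5%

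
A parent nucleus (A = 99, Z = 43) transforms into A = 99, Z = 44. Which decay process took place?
ΔA = 0, ΔZ = +1 ⇒ beta-minus decay (β⁻)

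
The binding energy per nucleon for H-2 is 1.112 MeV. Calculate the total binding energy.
B.E. = 1.112 × 2 = 2.224 MeV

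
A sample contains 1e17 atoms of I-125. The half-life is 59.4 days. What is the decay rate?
A = λN = 1.167e15 decays/day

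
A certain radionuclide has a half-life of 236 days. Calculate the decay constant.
λ = ln(2)/t½ = 0.002937 day⁻¹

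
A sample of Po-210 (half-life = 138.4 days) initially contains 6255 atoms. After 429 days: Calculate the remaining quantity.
N = N₀(1/2)^(t/t½) = 729.7 atoms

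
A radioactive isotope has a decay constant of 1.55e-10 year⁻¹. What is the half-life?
t½ = ln(2)/λ = 4.472e9 years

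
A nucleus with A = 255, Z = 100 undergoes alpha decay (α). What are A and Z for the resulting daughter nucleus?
Daughter: A = 251, Z = 98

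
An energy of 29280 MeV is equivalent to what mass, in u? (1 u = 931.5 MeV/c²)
m = E/c² = 31.43 u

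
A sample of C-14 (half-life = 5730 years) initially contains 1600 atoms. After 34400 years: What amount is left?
N = N₀(1/2)^(t/t½) = 24.94 atoms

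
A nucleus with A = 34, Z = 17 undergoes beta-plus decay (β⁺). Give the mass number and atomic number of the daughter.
Daughter: A = 34, Z = 16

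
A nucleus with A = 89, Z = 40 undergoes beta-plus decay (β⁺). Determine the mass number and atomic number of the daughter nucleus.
Daughter: A = 89, Z = 39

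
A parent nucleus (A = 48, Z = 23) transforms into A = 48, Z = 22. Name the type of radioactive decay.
ΔA = 0, ΔZ = -1 ⇒ beta-plus decay (β⁺) or electron capture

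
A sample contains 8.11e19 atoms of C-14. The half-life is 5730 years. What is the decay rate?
A = λN = 9.811e15 decays/year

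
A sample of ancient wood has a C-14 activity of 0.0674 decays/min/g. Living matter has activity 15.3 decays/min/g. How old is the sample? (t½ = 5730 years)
Age = t½ × log₂(A₀/A) = 44850 years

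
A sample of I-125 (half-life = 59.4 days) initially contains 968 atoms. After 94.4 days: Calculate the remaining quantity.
N = N₀(1/2)^(t/t½) = 321.7 atoms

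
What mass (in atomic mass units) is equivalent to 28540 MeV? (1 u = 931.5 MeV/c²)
m = E/c² = 30.64 u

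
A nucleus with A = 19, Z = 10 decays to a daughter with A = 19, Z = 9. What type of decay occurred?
ΔA = 0, ΔZ = -1 ⇒ beta-plus decay (β⁺) or electron capture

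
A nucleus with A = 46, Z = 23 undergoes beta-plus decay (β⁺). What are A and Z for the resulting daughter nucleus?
Daughter: A = 46, Z = 22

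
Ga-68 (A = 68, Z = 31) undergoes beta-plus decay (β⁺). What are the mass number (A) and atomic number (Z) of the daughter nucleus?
Daughter: A = 68, Z = 30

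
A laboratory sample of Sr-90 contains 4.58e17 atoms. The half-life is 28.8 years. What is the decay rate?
A = λN = 1.102e16 decays/year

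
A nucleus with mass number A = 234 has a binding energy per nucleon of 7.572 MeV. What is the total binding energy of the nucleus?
B.E. = 7.572 × 234 = 1772 MeV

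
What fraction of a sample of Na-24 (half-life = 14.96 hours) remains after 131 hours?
N/N₀ = (1/2)^(t/t½) = 0.002312 = 0.231%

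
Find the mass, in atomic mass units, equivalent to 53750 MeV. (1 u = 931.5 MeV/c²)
m = E/c² = 57.7 u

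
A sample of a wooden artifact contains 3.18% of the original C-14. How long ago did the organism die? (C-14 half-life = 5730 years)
Age = t½ × log₂(1/ratio) = 28510 years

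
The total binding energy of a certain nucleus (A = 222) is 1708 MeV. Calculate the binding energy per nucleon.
B.E./A = 1708/222 = 7.694 MeV/nucleon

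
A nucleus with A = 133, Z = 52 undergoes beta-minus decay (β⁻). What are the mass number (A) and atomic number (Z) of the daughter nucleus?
Daughter: A = 133, Z = 53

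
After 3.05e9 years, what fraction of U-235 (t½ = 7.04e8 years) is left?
N/N₀ = (1/2)^(t/t½) = 0.04964 = 4.96%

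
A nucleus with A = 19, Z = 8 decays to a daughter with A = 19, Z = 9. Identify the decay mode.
ΔA = 0, ΔZ = +1 ⇒ beta-minus decay (β⁻)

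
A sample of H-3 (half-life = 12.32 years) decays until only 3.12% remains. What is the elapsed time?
t = t½ × log₂(N₀/N) = 61.63 years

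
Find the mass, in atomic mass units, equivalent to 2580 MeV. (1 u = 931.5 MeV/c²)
m = E/c² = 2.77 u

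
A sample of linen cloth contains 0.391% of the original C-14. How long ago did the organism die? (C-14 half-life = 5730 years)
Age = t½ × log₂(1/ratio) = 45830 years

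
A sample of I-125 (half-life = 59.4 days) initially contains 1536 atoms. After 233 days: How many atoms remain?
N = N₀(1/2)^(t/t½) = 101.3 atoms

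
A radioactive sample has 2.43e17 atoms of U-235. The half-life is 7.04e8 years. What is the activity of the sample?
A = λN = 2.393e8 decays/year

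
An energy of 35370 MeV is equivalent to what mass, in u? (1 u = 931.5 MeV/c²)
m = E/c² = 37.97 u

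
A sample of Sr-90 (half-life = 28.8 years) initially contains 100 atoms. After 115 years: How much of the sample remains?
N = N₀(1/2)^(t/t½) = 6.28 atoms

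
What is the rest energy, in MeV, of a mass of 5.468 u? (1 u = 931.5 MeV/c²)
E = mc² = 5093 MeV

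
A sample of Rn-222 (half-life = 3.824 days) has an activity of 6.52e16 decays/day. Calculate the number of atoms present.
N = A/λ = 3.597e17 atoms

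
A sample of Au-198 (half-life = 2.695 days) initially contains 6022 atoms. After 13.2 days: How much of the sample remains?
N = N₀(1/2)^(t/t½) = 202 atoms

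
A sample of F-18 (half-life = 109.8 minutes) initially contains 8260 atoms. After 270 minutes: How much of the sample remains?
N = N₀(1/2)^(t/t½) = 1502 atoms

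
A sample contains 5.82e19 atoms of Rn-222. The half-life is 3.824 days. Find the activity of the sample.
A = λN = 1.055e19 decays/day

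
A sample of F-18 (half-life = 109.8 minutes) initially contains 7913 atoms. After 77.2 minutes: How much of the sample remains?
N = N₀(1/2)^(t/t½) = 4861 atoms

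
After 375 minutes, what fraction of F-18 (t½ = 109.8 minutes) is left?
N/N₀ = (1/2)^(t/t½) = 0.09373 = 9.37%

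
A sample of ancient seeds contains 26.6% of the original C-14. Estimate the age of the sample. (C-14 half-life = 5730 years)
Age = t½ × log₂(1/ratio) = 10950 years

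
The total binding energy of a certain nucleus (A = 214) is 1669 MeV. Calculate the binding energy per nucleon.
B.E./A = 1669/214 = 7.799 MeV/nucleon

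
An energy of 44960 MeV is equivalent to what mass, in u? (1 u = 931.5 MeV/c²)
m = E/c² = 48.27 u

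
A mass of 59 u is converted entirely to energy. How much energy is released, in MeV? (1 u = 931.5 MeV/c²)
E = mc² = 54960 MeV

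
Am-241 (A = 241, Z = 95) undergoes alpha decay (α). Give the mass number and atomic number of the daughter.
Daughter: A = 237, Z = 93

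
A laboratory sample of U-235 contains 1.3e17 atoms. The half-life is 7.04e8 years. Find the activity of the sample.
A = λN = 1.28e8 decays/year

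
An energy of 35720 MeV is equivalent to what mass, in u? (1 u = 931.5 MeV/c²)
m = E/c² = 38.35 u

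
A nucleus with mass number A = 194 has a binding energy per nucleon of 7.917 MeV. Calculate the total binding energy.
B.E. = 7.917 × 194 = 1536 MeV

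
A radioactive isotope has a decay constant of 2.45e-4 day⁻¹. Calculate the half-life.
t½ = ln(2)/λ = 2829 days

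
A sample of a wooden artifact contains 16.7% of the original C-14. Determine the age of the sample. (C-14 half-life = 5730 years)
Age = t½ × log₂(1/ratio) = 14800 years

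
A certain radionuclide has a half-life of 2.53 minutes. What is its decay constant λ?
λ = ln(2)/t½ = 0.274 minute⁻¹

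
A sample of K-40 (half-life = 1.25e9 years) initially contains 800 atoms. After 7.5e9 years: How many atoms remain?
N = N₀(1/2)^(t/t½) = 12.5 atoms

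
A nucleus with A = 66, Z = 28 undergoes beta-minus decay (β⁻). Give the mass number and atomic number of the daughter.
Daughter: A = 66, Z = 29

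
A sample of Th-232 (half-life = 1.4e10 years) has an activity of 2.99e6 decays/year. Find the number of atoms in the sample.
N = A/λ = 6.039e16 atoms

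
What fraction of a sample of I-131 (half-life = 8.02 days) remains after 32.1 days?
N/N₀ = (1/2)^(t/t½) = 0.06239 = 6.24%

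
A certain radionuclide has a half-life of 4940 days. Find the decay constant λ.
λ = ln(2)/t½ = 1.403e-4 day⁻¹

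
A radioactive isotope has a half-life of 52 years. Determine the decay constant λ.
λ = ln(2)/t½ = 0.01333 year⁻¹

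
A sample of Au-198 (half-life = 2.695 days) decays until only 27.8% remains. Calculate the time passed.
t = t½ × log₂(N₀/N) = 4.977 days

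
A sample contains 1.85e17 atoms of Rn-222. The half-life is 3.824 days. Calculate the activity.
A = λN = 3.353e16 decays/day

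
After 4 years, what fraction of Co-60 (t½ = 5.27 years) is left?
N/N₀ = (1/2)^(t/t½) = 0.5909 = 59.1%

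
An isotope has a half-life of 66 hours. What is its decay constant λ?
λ = ln(2)/t½ = 0.0105 hour⁻¹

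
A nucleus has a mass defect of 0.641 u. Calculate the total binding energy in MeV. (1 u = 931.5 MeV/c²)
B.E. = Δm × 931.5 = 597.1 MeV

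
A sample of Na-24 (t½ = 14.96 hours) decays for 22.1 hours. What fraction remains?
N/N₀ = (1/2)^(t/t½) = 0.3592 = 35.9%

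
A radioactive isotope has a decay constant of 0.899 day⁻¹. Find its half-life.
t½ = ln(2)/λ = 0.771 days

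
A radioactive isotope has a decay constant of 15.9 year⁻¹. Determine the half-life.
t½ = ln(2)/λ = 0.04359 years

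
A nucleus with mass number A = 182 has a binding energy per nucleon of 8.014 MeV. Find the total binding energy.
B.E. = 8.014 × 182 = 1459 MeV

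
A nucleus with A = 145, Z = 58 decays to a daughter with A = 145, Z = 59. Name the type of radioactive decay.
ΔA = 0, ΔZ = +1 ⇒ beta-minus decay (β⁻)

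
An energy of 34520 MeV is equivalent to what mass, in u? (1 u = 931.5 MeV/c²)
m = E/c² = 37.06 u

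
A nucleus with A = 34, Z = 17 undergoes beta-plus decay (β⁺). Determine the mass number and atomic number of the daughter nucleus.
Daughter: A = 34, Z = 16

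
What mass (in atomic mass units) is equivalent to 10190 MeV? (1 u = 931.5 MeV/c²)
m = E/c² = 10.94 u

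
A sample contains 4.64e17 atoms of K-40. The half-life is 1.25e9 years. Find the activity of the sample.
A = λN = 2.573e8 decays/year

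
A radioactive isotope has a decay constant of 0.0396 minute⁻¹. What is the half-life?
t½ = ln(2)/λ = 17.5 minutes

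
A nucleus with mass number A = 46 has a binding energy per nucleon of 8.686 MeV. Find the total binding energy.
B.E. = 8.686 × 46 = 399.6 MeV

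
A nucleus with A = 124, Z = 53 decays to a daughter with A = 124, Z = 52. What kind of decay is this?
ΔA = 0, ΔZ = -1 ⇒ beta-plus decay (β⁺) or electron capture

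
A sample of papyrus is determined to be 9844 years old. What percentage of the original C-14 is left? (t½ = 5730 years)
N/N₀ = (1/2)^(t/t½) = 0.304 = 30.4%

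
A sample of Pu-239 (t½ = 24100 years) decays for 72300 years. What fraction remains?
N/N₀ = (1/2)^(t/t½) = 0.125 = 12.5%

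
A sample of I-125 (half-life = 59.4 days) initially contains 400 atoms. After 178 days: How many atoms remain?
N = N₀(1/2)^(t/t½) = 50.12 atoms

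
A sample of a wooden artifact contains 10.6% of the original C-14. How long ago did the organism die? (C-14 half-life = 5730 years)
Age = t½ × log₂(1/ratio) = 18550 years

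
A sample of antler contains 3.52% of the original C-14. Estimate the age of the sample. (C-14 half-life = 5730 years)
Age = t½ × log₂(1/ratio) = 27670 years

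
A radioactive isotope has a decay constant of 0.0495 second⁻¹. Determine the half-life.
t½ = ln(2)/λ = 14 seconds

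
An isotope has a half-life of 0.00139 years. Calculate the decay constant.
λ = ln(2)/t½ = 498.7 year⁻¹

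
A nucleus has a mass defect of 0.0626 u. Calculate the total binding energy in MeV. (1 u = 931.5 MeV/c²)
B.E. = Δm × 931.5 = 58.31 MeV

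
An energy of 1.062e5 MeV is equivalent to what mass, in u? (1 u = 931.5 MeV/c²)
m = E/c² = 114 u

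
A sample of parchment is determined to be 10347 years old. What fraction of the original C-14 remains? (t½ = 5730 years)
N/N₀ = (1/2)^(t/t½) = 0.286 = 28.6%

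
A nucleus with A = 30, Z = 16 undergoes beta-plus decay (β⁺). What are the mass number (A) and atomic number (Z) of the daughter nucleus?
Daughter: A = 30, Z = 15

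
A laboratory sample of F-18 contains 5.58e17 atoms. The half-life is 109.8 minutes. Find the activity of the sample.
A = λN = 3.523e15 decays/minute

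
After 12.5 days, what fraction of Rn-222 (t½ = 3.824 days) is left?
N/N₀ = (1/2)^(t/t½) = 0.1037 = 10.4%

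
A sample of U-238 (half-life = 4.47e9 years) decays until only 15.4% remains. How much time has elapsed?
t = t½ × log₂(N₀/N) = 1.206e10 years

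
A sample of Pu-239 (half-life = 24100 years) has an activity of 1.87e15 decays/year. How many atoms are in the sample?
N = A/λ = 6.502e19 atoms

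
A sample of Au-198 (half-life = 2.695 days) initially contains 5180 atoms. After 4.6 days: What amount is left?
N = N₀(1/2)^(t/t½) = 1587 atoms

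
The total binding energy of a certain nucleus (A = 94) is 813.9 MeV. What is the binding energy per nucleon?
B.E./A = 813.9/94 = 8.659 MeV/nucleon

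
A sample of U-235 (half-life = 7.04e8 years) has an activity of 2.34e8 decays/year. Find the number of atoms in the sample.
N = A/λ = 2.377e17 atoms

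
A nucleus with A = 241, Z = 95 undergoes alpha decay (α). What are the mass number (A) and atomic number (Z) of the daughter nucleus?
Daughter: A = 237, Z = 93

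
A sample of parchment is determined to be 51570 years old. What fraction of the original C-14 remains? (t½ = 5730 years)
N/N₀ = (1/2)^(t/t½) = 0.001953 = 0.195%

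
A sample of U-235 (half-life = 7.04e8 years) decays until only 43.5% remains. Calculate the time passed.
t = t½ × log₂(N₀/N) = 8.454e8 years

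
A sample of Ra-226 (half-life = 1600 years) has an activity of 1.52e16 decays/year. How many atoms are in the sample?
N = A/λ = 3.509e19 atoms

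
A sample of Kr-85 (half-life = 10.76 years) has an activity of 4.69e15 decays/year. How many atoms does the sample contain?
N = A/λ = 7.28e16 atoms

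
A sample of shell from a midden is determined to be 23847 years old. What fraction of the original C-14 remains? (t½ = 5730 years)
N/N₀ = (1/2)^(t/t½) = 0.05587 = 5.59%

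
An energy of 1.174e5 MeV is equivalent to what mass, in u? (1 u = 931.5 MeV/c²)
m = E/c² = 126 u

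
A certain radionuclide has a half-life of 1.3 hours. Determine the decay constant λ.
λ = ln(2)/t½ = 0.5332 hour⁻¹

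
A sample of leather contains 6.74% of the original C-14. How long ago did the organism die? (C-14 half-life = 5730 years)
Age = t½ × log₂(1/ratio) = 22300 years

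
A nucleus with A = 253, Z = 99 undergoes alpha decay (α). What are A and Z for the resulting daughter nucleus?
Daughter: A = 249, Z = 97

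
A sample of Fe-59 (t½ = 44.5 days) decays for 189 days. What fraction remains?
N/N₀ = (1/2)^(t/t½) = 0.05266 = 5.27%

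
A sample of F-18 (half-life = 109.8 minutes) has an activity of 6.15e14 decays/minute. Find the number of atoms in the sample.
N = A/λ = 9.742e16 atoms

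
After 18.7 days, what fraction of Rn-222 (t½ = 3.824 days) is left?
N/N₀ = (1/2)^(t/t½) = 0.03372 = 3.37%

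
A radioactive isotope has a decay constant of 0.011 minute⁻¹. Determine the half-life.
t½ = ln(2)/λ = 63.01 minutes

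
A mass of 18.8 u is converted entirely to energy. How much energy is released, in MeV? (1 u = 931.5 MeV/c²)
E = mc² = 17510 MeV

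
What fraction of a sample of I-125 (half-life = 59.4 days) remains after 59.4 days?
N/N₀ = (1/2)^(t/t½) = 0.5 = 50%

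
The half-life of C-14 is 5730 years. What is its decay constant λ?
λ = ln(2)/t½ = 1.21e-4 year⁻¹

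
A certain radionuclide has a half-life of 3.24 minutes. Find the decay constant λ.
λ = ln(2)/t½ = 0.2139 minute⁻¹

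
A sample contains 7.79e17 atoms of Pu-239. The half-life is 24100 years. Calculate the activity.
A = λN = 2.241e13 decays/year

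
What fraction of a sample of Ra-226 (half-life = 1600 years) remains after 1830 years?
N/N₀ = (1/2)^(t/t½) = 0.4526 = 45.3%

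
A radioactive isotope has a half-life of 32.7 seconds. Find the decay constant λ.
λ = ln(2)/t½ = 0.0212 second⁻¹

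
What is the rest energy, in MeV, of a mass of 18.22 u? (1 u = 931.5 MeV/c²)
E = mc² = 16970 MeV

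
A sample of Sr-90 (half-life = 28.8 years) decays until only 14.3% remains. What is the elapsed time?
t = t½ × log₂(N₀/N) = 80.81 years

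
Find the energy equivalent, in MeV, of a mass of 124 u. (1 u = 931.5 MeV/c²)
E = mc² = 1.155e5 MeV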